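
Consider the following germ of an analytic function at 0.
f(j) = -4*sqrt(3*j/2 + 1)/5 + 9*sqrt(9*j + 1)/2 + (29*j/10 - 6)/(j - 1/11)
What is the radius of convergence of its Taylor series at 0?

The radius of convergence is 1/11.

Denominator factor (j - 1/11): pole of order 1 at 1/11, modulus 1/11.
Branch term (9/2)*sqrt(1 - j/(-1/9)): its argument vanishes at j = -1/9, a square-root branch point, modulus 1/9.
Branch term (-4/5)*sqrt(1 - j/(-2/3)): its argument vanishes at j = -2/3, a square-root branch point, modulus 2/3.
The radius of convergence is the smallest modulus among the singular points: 1/11.


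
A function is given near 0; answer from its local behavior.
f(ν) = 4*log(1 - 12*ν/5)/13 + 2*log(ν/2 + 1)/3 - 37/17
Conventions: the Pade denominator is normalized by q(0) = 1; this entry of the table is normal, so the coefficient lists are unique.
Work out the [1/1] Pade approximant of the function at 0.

The Pade approximant has numerator coefficients [-37/17, 1006319/209508]; denominator coefficients [1, -3781/1580].

Taylor coefficients needed (expand at 0): a_0 = -37/17, a_1 = -79/195, a_2 = -3781/3900.
Write the denominator as Q(ν) = 1 + q1*ν. Requiring Q*f - P = O(ν^3) with deg P <= 1 kills the coefficients of ν^2..ν^2 in Q*f:
  ν^2: a_2 + q1*a_1 = 0, i.e. -3781/3900 + (-79/195)*q1 = 0.
Solving this linear system: q1 = -3781/1580.
The numerator is Q*f truncated at degree 1: P0 = a_0 = -37/17; P1 = a_1 + q1*a_0 = 1006319/209508.


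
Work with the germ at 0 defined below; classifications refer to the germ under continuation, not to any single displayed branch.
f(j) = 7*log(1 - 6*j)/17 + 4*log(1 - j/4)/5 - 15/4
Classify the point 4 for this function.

The point is a logarithmic branch point.

The term (4/5)*log(1 - j/(4)) has argument 1 - 4/(4) = 0 at 4: a logarithmic (infinitely-sheeted) branch point; the remaining terms are analytic or single-valued there.


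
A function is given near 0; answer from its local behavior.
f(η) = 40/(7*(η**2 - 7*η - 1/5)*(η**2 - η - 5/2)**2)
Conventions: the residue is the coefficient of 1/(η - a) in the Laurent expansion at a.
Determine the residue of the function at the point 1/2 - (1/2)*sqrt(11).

The residue is 44880000/679295407 + (603801600/82194744247)*sqrt(11).

The factor η**2 - η - 5/2 splits as (η - a)(η - a') with a = 1/2 - (1/2)*sqrt(11), a' = 1/2 + (1/2)*sqrt(11). At the order-2 pole a set g(η) = (η - a)^2*f(η) = [40/(7*(η**2 - 7*η - 1/5))] / (η - a')^2.
Order-2 pole: residue = g'(a); g'(1/2 - (1/2)*sqrt(11)) = 44880000/679295407 + (603801600/82194744247)*sqrt(11), so the residue is 44880000/679295407 + (603801600/82194744247)*sqrt(11).


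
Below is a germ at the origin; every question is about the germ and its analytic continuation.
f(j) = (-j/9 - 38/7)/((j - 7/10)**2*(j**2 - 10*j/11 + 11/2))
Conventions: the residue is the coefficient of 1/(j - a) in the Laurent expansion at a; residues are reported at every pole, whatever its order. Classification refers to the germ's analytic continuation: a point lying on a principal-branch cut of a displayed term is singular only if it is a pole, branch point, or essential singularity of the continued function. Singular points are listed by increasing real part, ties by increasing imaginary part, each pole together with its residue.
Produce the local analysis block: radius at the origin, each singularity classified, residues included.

Denominator factor (j - 7/10)^2: pole of order 2 at 7/10, modulus 7/10.
Denominator factor (j**2 - 10*j/11 + 11/2): discriminant -2562/121, complex-conjugate roots (5/11) + ((1/22)*sqrt(2562))*i and (5/11) - ((1/22)*sqrt(2562))*i; poles of order 1, moduli (1/2)*sqrt(22) and (1/2)*sqrt(22).
The radius of convergence is the smallest modulus among the singular points: 7/10.
The factor j**2 - 10*j/11 + 11/2 splits as (j - a)(j - a') with a = (5/11) - ((1/22)*sqrt(2562))*i, a' = (5/11) + ((1/22)*sqrt(2562))*i. At the order-1 pole a set g(j) = (j - a)*f(j) = [(-j/9 - 38/7)/(j - 7/10)**2] / (j - a').
Simple pole: residue = g(a) at a = (5/11) - ((1/22)*sqrt(2562))*i, which is (-26785550/728286741) + ((4047515450/932935315221)*sqrt(2562))*i.
The factor j**2 - 10*j/11 + 11/2 splits as (j - a)(j - a') with a = (5/11) + ((1/22)*sqrt(2562))*i, a' = (5/11) - ((1/22)*sqrt(2562))*i. At the order-1 pole a set g(j) = (j - a)*f(j) = [(-j/9 - 38/7)/(j - 7/10)**2] / (j - a').
Simple pole: residue = g(a) at a = (5/11) + ((1/22)*sqrt(2562))*i, which is (-26785550/728286741) - ((4047515450/932935315221)*sqrt(2562))*i.
At the order-2 pole 7/10 set g(j) = (j - (7/10))^2*f(j) = (-j/9 - 38/7)/(j**2 - 10*j/11 + 11/2).
Order-2 pole: residue = g'(a); g'(7/10) = 53571100/728286741, so the residue is 53571100/728286741.
List the singular points by increasing real part (a conjugate pair: the negative imaginary part first).

Radius of convergence at 0: 7/10.
At (5/11) - ((1/22)*sqrt(2562))*i: a pole of order 1; residue (-26785550/728286741) + ((4047515450/932935315221)*sqrt(2562))*i.
At (5/11) + ((1/22)*sqrt(2562))*i: a pole of order 1; residue (-26785550/728286741) - ((4047515450/932935315221)*sqrt(2562))*i.
At 7/10: a pole of order 2; residue 53571100/728286741.


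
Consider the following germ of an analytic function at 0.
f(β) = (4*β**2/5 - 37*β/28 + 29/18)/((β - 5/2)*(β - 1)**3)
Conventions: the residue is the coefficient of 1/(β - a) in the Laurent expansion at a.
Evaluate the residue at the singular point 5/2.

At the order-1 pole 5/2 set g(β) = (β - (5/2))*f(β) = (4*β**2/5 - 37*β/28 + 29/18)/(β - 1)**3.
Simple pole: residue = g(a) at a = 5/2, which is 1667/1701.

The residue is 1667/1701.


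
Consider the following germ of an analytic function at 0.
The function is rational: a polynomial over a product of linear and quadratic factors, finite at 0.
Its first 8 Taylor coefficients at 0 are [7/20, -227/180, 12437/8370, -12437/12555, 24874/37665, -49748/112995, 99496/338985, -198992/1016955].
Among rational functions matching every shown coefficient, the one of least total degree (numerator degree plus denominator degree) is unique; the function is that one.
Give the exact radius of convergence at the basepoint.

No rational of total degree below 3 reproduces all 8 coefficients; solving the [2/1] Pade equations on them gives f(ξ) = (30*ξ**2/31 - 37*ξ/24 + 21/40)/(ξ + 3/2), whose expansion matches every shown term.
Denominator factor (ξ + 3/2): pole of order 1 at -3/2, modulus 3/2.
The radius of convergence is the smallest modulus among the singular points: 3/2.

The radius of convergence is 3/2.


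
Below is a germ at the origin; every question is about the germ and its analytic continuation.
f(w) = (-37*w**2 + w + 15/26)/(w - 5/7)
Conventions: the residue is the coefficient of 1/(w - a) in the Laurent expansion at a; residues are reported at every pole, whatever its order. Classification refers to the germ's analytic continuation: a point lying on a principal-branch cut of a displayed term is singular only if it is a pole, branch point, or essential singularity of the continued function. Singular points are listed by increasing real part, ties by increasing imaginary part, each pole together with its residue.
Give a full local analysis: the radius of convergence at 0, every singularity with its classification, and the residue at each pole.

Radius of convergence at 0: 5/7.
At 5/7: a pole of order 1; residue -22405/1274.

Denominator factor (w - 5/7): pole of order 1 at 5/7, modulus 5/7.
The radius of convergence is the smallest modulus among the singular points: 5/7.
At the order-1 pole 5/7 set g(w) = (w - (5/7))*f(w) = -37*w**2 + w + 15/26.
Simple pole: residue = g(a) at a = 5/7, which is -22405/1274.


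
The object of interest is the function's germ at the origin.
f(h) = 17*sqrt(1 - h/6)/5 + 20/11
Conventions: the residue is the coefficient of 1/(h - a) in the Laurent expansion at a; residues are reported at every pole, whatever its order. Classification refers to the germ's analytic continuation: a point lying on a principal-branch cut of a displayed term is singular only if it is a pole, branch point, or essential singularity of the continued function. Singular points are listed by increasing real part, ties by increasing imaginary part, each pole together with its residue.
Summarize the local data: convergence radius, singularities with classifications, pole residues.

Branch term (17/5)*sqrt(1 - h/(6)): its argument vanishes at h = 6, a square-root branch point, modulus 6.
The radius of convergence is the smallest modulus among the singular points: 6.

Radius of convergence at 0: 6.
At 6: an algebraic (square-root) branch point.


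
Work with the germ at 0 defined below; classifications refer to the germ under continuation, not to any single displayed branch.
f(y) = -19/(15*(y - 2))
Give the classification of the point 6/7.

Denominator factors: y - 2 = -8/7 at y = 6/7 — none vanishes.
So the germ continues analytically to 6/7.

The point is a regular point.


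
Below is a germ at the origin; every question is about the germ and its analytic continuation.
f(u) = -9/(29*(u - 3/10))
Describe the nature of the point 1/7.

The point is a regular point.

Denominator factors: u - 3/10 = -11/70 at u = 1/7 — none vanishes.
So the germ continues analytically to 1/7.


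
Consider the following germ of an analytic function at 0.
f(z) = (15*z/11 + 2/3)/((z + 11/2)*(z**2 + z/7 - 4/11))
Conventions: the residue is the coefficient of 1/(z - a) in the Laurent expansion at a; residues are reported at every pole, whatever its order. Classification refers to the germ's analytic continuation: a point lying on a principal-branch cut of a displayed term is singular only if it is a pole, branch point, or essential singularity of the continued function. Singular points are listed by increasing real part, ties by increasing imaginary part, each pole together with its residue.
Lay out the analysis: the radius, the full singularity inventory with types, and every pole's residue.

Radius of convergence at 0: -1/14 + (1/154)*sqrt(8745).
At -11/2: a pole of order 1; residue -6314/26889.
At -1/14 - (1/154)*sqrt(8745): a pole of order 1; residue 3157/26889 - (184093/235144305)*sqrt(8745).
At -1/14 + (1/154)*sqrt(8745): a pole of order 1; residue 3157/26889 + (184093/235144305)*sqrt(8745).

Denominator factor (z**2 + z/7 - 4/11): discriminant 795/539, real irrational roots -1/14 + (1/154)*sqrt(8745) and -1/14 - (1/154)*sqrt(8745); poles of order 1, moduli -1/14 + (1/154)*sqrt(8745) and 1/14 + (1/154)*sqrt(8745).
Denominator factor (z + 11/2): pole of order 1 at -11/2, modulus 11/2.
The radius of convergence is the smallest modulus among the singular points: -1/14 + (1/154)*sqrt(8745).
At the order-1 pole -11/2 set g(z) = (z - (-11/2))*f(z) = (15*z/11 + 2/3)/(z**2 + z/7 - 4/11).
Simple pole: residue = g(a) at a = -11/2, which is -6314/26889.
The factor z**2 + z/7 - 4/11 splits as (z - a)(z - a') with a = -1/14 - (1/154)*sqrt(8745), a' = -1/14 + (1/154)*sqrt(8745). At the order-1 pole a set g(z) = (z - a)*f(z) = [(15*z/11 + 2/3)/(z + 11/2)] / (z - a').
Simple pole: residue = g(a) at a = -1/14 - (1/154)*sqrt(8745), which is 3157/26889 - (184093/235144305)*sqrt(8745).
The factor z**2 + z/7 - 4/11 splits as (z - a)(z - a') with a = -1/14 + (1/154)*sqrt(8745), a' = -1/14 - (1/154)*sqrt(8745). At the order-1 pole a set g(z) = (z - a)*f(z) = [(15*z/11 + 2/3)/(z + 11/2)] / (z - a').
Simple pole: residue = g(a) at a = -1/14 + (1/154)*sqrt(8745), which is 3157/26889 + (184093/235144305)*sqrt(8745).
List the singular points by increasing real part (a conjugate pair: the negative imaginary part first).


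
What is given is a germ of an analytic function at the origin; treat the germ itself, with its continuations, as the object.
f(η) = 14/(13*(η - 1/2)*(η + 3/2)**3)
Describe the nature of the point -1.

Denominator factors: η - 1/2 = -3/2 at η = -1; η + 3/2 = 1/2 at η = -1 — none vanishes.
So the germ continues analytically to -1.

The point is a regular point.


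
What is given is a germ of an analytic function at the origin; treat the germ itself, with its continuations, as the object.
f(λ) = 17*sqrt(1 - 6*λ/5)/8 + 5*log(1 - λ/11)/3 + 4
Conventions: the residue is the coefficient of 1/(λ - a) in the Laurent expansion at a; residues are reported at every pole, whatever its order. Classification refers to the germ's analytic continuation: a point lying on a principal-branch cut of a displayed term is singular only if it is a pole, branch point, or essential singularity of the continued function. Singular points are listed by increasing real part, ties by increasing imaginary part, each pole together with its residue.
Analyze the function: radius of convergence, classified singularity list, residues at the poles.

Radius of convergence at 0: 5/6.
At 5/6: an algebraic (square-root) branch point.
At 11: a logarithmic branch point.

Branch term (17/8)*sqrt(1 - λ/(5/6)): its argument vanishes at λ = 5/6, a square-root branch point, modulus 5/6.
Branch term (5/3)*log(1 - λ/(11)): its argument vanishes at λ = 11, a logarithmic branch point, modulus 11.
The radius of convergence is the smallest modulus among the singular points: 5/6.
List the singular points by increasing real part (a conjugate pair: the negative imaginary part first).


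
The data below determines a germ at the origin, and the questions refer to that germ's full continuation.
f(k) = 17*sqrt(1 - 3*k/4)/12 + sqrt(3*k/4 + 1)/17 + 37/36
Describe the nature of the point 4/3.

The point is an algebraic (square-root) branch point.

The term (17/12)*sqrt(1 - k/(4/3)) has argument 1 - 4/3/(4/3) = 0 at 4/3: a square-root (algebraic, two-sheeted) branch point; the remaining terms are analytic or single-valued there.


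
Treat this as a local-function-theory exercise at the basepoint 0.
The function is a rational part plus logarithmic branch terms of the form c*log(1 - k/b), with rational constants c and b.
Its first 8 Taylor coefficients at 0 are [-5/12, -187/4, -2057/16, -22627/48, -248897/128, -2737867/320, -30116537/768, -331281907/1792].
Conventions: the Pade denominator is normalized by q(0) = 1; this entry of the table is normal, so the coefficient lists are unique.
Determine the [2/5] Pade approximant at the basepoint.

Taylor coefficients needed (read off): a_0 = -5/12, a_1 = -187/4, a_2 = -2057/16, a_3 = -22627/48, a_4 = -248897/128, a_5 = -2737867/320, a_6 = -30116537/768, a_7 = -331281907/1792.
Write the denominator as Q(k) = 1 + q1*k + q2*k^2 + q3*k^3 + q4*k^4 + q5*k^5. Requiring Q*f - P = O(k^8) with deg P <= 2 kills the coefficients of k^3..k^7 in Q*f:
  k^3: a_3 + q1*a_2 + q2*a_1 + q3*a_0 = 0, i.e. -22627/48 + (-2057/16)*q1 + (-187/4)*q2 + (-5/12)*q3 = 0.
  k^4: a_4 + q1*a_3 + q2*a_2 + q3*a_1 + q4*a_0 = 0, i.e. -248897/128 + (-22627/48)*q1 + (-2057/16)*q2 + (-187/4)*q3 + (-5/12)*q4 = 0.
  k^5: a_5 + q1*a_4 + q2*a_3 + q3*a_2 + q4*a_1 + q5*a_0 = 0, i.e. -2737867/320 + (-248897/128)*q1 + (-22627/48)*q2 + (-2057/16)*q3 + (-187/4)*q4 + (-5/12)*q5 = 0.
  k^6: a_6 + q1*a_5 + q2*a_4 + q3*a_3 + q4*a_2 + q5*a_1 = 0, i.e. -30116537/768 + (-2737867/320)*q1 + (-248897/128)*q2 + (-22627/48)*q3 + (-2057/16)*q4 + (-187/4)*q5 = 0.
  k^7: a_7 + q1*a_6 + q2*a_5 + q3*a_4 + q4*a_3 + q5*a_2 = 0, i.e. -331281907/1792 + (-30116537/768)*q1 + (-2737867/320)*q2 + (-248897/128)*q3 + (-22627/48)*q4 + (-2057/16)*q5 = 0.
Solving this linear system: q1 = -4044205/584213, q2 = 62542117/7010556, q3 = 8485125/2336852, q4 = 459712759/93474080, q5 = 966467051/140211120.
The numerator is Q*f truncated at degree 2: P0 = a_0 = -5/12; P1 = a_1 + q1*a_0 = -76880617/1752639; P2 = a_2 + q1*a_1 + q2*a_0 = 8048671103/42063336.

The Pade approximant has numerator coefficients [-5/12, -76880617/1752639, 8048671103/42063336]; denominator coefficients [1, -4044205/584213, 62542117/7010556, 8485125/2336852, 459712759/93474080, 966467051/140211120].


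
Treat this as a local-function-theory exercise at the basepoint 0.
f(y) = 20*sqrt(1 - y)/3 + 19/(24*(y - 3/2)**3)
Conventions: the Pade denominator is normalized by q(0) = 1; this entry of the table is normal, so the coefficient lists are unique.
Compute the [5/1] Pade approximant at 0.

Taylor coefficients needed (expand at 0): a_0 = 521/81, a_1 = -308/81, a_2 = -709/486, a_3 = -9725/8748, a_4 = -66865/69984, a_5 = -348929/419904, a_6 = -10783003/15116544.
Write the denominator as Q(y) = 1 + q1*y. Requiring Q*f - P = O(y^7) with deg P <= 5 kills the coefficients of y^6..y^6 in Q*f:
  y^6: a_6 + q1*a_5 = 0, i.e. -10783003/15116544 + (-348929/419904)*q1 = 0.
Solving this linear system: q1 = -1540429/1794492.
The numerator is Q*f truncated at degree 5: P0 = a_0 = 521/81; P1 = a_1 + q1*a_0 = -1355267045/145353852; P2 = a_2 + q1*a_1 = 18743071/10382418; P3 = a_3 + q1*a_2 = 122640011/872123112; P4 = a_4 + q1*a_3 = -35832845/31396432032; P5 = a_5 + q1*a_4 = -1357598093/125585728128.

The Pade approximant has numerator coefficients [521/81, -1355267045/145353852, 18743071/10382418, 122640011/872123112, -35832845/31396432032, -1357598093/125585728128]; denominator coefficients [1, -1540429/1794492].


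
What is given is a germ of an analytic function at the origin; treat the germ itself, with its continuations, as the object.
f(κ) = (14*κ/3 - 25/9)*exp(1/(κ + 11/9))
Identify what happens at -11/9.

The point is an essential singularity.

The exponent 1/(κ - (-11/9)) has a pole at -11/9, so exp(1/(κ - (-11/9))) takes every nonzero value near it: an essential singularity (not a pole of any order).


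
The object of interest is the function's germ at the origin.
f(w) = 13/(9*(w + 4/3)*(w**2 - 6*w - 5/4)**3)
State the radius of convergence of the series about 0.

The radius of convergence is -3 + (1/2)*sqrt(41).

Denominator factor (w**2 - 6*w - 5/4)^3: discriminant 41, real irrational roots 3 + (1/2)*sqrt(41) and 3 - (1/2)*sqrt(41); poles of order 3, moduli 3 + (1/2)*sqrt(41) and -3 + (1/2)*sqrt(41).
Denominator factor (w + 4/3): pole of order 1 at -4/3, modulus 4/3.
The radius of convergence is the smallest modulus among the singular points: -3 + (1/2)*sqrt(41).


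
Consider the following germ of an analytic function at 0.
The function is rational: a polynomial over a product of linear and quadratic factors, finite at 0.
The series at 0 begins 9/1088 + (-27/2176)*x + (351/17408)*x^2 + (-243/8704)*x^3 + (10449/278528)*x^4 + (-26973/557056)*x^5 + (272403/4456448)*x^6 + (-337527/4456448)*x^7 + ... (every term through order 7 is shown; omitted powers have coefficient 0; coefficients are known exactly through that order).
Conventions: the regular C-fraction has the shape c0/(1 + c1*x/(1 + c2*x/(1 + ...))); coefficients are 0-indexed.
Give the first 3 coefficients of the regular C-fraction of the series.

The regular C-fraction coefficients are [9/1088, 3/2, 1/8].

Taylor coefficients (read off): a_0 = 9/1088, a_1 = -27/2176, a_2 = 351/17408.
c0 = a_0 = 9/1088. Peel one level at a time: if S = 1 + c*x/S' with S'(0) = 1, then c is the x-coefficient of S and S' = c*x/(S - 1).
S_1 = c0/f = 1 + (3/2)*x + (-3/16)*x^2 + ...; c1 = 3/2.
S_2 = c1*x/(S_1 - 1) = 1 + (1/8)*x + ...; c2 = 1/8.


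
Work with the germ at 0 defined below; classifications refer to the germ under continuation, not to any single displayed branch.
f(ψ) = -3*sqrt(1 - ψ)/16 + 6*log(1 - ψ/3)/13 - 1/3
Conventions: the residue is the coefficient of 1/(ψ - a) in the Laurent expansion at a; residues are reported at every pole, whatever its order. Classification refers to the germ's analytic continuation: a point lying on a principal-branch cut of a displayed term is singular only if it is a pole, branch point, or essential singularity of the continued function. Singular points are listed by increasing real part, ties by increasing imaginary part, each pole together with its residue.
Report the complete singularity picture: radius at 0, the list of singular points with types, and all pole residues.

Branch term (-3/16)*sqrt(1 - ψ/(1)): its argument vanishes at ψ = 1, a square-root branch point, modulus 1.
Branch term (6/13)*log(1 - ψ/(3)): its argument vanishes at ψ = 3, a logarithmic branch point, modulus 3.
The radius of convergence is the smallest modulus among the singular points: 1.
List the singular points by increasing real part (a conjugate pair: the negative imaginary part first).

Radius of convergence at 0: 1.
At 1: an algebraic (square-root) branch point.
At 3: a logarithmic branch point.


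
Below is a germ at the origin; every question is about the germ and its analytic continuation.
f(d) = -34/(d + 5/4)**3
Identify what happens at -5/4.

The point is a pole of order 3.

The denominator factor d + 5/4 vanishes at -5/4 and appears to the power 3; the numerator there equals -34, nonzero, and no other factor vanishes.
Hence a pole whose order is the multiplicity, 3.


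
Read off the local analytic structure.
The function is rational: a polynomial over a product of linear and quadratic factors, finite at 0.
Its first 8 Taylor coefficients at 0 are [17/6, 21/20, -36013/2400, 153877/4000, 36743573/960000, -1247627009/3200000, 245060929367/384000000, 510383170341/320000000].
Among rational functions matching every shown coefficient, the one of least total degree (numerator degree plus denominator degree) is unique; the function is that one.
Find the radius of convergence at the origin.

The radius of convergence is (1/4)*sqrt(2).

No rational of total degree below 5 reproduces all 8 coefficients; solving the [1/4] Pade equations on them gives f(τ) = (4*τ/5 + 17/27)/((τ - 4/3)**2*(τ**2 + 3*τ/10 + 1/8)), whose expansion matches every shown term.
Denominator factor (τ - 4/3)^2: pole of order 2 at 4/3, modulus 4/3.
Denominator factor (τ**2 + 3*τ/10 + 1/8): discriminant -41/100, complex-conjugate roots (-3/20) + ((1/20)*sqrt(41))*i and (-3/20) - ((1/20)*sqrt(41))*i; poles of order 1, moduli (1/4)*sqrt(2) and (1/4)*sqrt(2).
The radius of convergence is the smallest modulus among the singular points: (1/4)*sqrt(2).


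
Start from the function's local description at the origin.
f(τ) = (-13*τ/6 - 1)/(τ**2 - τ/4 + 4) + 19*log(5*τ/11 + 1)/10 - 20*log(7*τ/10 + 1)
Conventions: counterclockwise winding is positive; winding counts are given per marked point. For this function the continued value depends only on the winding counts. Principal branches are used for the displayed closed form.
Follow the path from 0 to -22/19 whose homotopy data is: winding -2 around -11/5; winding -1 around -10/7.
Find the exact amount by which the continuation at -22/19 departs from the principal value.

Continued minus principal equals (162/5)*pi*i.

The rational part is single-valued and drops out of the difference; each branch term changes only by its own monodromy.
(19/10)*log(1 - τ/(-11/5)): each positive loop around -11/5 adds 2*pi*i to the log, so winding -2 contributes (19/10)*(-2)*2*pi*i = -(38/5)*pi*i.
(-20)*log(1 - τ/(-10/7)): each positive loop around -10/7 adds 2*pi*i to the log, so winding -1 contributes (-20)*(-1)*2*pi*i = (40)*pi*i.
Summing the contributions at τ = -22/19 gives (162/5)*pi*i.


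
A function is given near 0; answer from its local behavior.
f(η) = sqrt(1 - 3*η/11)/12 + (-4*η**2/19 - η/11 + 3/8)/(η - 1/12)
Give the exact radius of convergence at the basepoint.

The radius of convergence is 1/12.

Denominator factor (η - 1/12): pole of order 1 at 1/12, modulus 1/12.
Branch term (1/12)*sqrt(1 - η/(11/3)): its argument vanishes at η = 11/3, a square-root branch point, modulus 11/3.
The radius of convergence is the smallest modulus among the singular points: 1/12.


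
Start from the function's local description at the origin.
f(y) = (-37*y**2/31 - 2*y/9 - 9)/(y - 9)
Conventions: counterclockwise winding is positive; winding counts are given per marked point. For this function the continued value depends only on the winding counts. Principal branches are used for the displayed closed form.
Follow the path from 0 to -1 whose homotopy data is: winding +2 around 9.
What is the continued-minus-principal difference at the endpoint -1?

Continued minus principal equals 0.

The function is rational, hence single-valued: continuing it around any pole returns the same value, so the difference is 0.


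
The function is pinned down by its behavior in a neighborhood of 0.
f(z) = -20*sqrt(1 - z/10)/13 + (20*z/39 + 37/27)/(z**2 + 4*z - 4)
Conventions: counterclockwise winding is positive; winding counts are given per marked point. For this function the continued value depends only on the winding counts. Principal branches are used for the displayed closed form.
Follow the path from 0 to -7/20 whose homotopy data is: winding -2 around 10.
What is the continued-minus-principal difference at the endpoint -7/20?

Continued minus principal equals 0.

The rational part is single-valued and drops out of the difference; each branch term changes only by its own monodromy.
(-20/13)*sqrt(1 - z/(10)): winding -2 is even, the square root returns to the same sheet, contribution 0.
Summing the contributions at z = -7/20 gives 0.


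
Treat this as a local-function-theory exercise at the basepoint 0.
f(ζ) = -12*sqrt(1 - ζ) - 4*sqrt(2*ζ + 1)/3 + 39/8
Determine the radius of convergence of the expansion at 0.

The radius of convergence is 1/2.

Branch term (-4/3)*sqrt(1 - ζ/(-1/2)): its argument vanishes at ζ = -1/2, a square-root branch point, modulus 1/2.
Branch term (-12)*sqrt(1 - ζ/(1)): its argument vanishes at ζ = 1, a square-root branch point, modulus 1.
The radius of convergence is the smallest modulus among the singular points: 1/2.


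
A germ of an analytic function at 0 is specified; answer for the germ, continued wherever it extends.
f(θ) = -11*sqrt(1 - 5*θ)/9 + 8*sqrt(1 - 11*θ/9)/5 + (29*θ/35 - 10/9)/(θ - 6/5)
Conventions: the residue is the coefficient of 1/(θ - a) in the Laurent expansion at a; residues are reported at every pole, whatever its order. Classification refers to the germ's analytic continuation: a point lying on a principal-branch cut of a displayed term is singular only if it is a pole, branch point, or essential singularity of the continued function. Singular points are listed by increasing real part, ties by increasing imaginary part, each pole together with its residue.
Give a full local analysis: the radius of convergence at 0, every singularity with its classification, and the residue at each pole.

Radius of convergence at 0: 1/5.
At 1/5: an algebraic (square-root) branch point.
At 9/11: an algebraic (square-root) branch point.
At 6/5: a pole of order 1; residue -184/1575.

Denominator factor (θ - 6/5): pole of order 1 at 6/5, modulus 6/5.
Branch term (-11/9)*sqrt(1 - θ/(1/5)): its argument vanishes at θ = 1/5, a square-root branch point, modulus 1/5.
Branch term (8/5)*sqrt(1 - θ/(9/11)): its argument vanishes at θ = 9/11, a square-root branch point, modulus 9/11.
The radius of convergence is the smallest modulus among the singular points: 1/5.
The branch terms are analytic at 6/5 and contribute nothing to the residue; only the rational part matters.
At the order-1 pole 6/5 set g(θ) = (θ - (6/5))*(rational part) = 29*θ/35 - 10/9.
Simple pole: residue = g(a) at a = 6/5, which is -184/1575.
List the singular points by increasing real part (a conjugate pair: the negative imaginary part first).


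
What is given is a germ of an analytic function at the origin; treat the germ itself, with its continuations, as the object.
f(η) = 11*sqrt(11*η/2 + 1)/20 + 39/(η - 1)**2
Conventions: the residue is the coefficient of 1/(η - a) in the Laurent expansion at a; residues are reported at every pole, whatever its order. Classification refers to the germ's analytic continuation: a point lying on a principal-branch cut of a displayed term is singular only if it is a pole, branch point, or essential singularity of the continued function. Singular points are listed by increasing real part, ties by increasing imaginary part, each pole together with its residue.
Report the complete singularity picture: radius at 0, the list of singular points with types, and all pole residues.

Radius of convergence at 0: 2/11.
At -2/11: an algebraic (square-root) branch point.
At 1: a pole of order 2; residue 0.

Denominator factor (η - 1)^2: pole of order 2 at 1, modulus 1.
Branch term (11/20)*sqrt(1 - η/(-2/11)): its argument vanishes at η = -2/11, a square-root branch point, modulus 2/11.
The radius of convergence is the smallest modulus among the singular points: 2/11.
The branch term is analytic at 1 and contributes nothing to the residue; only the rational part matters.
At the order-2 pole 1 set g(η) = (η - (1))^2*(rational part) = 39.
Order-2 pole: residue = g'(a); g'(1) = 0, so the residue is 0.
List the singular points by increasing real part (a conjugate pair: the negative imaginary part first).


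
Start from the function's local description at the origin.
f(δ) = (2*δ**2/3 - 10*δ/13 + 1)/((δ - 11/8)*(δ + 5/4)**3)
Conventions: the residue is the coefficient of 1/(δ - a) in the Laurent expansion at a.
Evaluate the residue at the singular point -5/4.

The residue is -24016/361179.

At the order-3 pole -5/4 set g(δ) = (δ - (-5/4))^3*f(δ) = (2*δ**2/3 - 10*δ/13 + 1)/(δ - 11/8).
Order-3 pole: residue = g''(a)/2; g''(-5/4) = -48032/361179, so the residue is -24016/361179.


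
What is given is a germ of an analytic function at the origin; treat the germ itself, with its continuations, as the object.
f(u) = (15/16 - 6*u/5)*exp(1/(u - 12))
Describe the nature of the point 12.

The point is an essential singularity.

The exponent 1/(u - (12)) has a pole at 12, so exp(1/(u - (12))) takes every nonzero value near it: an essential singularity (not a pole of any order).


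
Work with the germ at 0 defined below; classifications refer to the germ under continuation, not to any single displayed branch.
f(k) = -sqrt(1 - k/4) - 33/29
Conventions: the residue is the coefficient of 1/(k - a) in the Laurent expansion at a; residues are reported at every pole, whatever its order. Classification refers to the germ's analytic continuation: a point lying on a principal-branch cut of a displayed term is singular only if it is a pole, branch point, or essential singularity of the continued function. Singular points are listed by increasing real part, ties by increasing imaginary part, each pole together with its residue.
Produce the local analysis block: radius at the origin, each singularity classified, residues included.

Branch term (-1)*sqrt(1 - k/(4)): its argument vanishes at k = 4, a square-root branch point, modulus 4.
The radius of convergence is the smallest modulus among the singular points: 4.

Radius of convergence at 0: 4.
At 4: an algebraic (square-root) branch point.


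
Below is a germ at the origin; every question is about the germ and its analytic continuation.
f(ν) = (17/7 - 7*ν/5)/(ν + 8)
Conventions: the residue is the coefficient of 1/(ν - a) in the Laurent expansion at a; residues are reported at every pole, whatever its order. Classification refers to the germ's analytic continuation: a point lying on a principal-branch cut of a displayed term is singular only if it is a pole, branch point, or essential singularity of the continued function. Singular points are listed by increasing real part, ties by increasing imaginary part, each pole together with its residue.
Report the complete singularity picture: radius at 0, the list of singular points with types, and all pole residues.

Denominator factor (ν + 8): pole of order 1 at -8, modulus 8.
The radius of convergence is the smallest modulus among the singular points: 8.
At the order-1 pole -8 set g(ν) = (ν - (-8))*f(ν) = 17/7 - 7*ν/5.
Simple pole: residue = g(a) at a = -8, which is 477/35.

Radius of convergence at 0: 8.
At -8: a pole of order 1; residue 477/35.


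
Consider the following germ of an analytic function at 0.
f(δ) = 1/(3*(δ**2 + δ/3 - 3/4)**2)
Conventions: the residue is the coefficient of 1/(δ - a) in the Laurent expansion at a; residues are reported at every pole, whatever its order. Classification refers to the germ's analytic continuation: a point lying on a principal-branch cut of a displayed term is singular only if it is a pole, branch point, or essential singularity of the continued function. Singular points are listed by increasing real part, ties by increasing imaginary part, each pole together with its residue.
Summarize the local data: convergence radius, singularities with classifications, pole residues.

Denominator factor (δ**2 + δ/3 - 3/4)^2: discriminant 28/9, real irrational roots -1/6 + (1/3)*sqrt(7) and -1/6 - (1/3)*sqrt(7); poles of order 2, moduli -1/6 + (1/3)*sqrt(7) and 1/6 + (1/3)*sqrt(7).
The radius of convergence is the smallest modulus among the singular points: -1/6 + (1/3)*sqrt(7).
The factor δ**2 + δ/3 - 3/4 splits as (δ - a)(δ - a') with a = -1/6 - (1/3)*sqrt(7), a' = -1/6 + (1/3)*sqrt(7). At the order-2 pole a set g(δ) = (δ - a)^2*f(δ) = [1/3] / (δ - a')^2.
Order-2 pole: residue = g'(a); g'(-1/6 - (1/3)*sqrt(7)) = (9/196)*sqrt(7), so the residue is (9/196)*sqrt(7).
The factor δ**2 + δ/3 - 3/4 splits as (δ - a)(δ - a') with a = -1/6 + (1/3)*sqrt(7), a' = -1/6 - (1/3)*sqrt(7). At the order-2 pole a set g(δ) = (δ - a)^2*f(δ) = [1/3] / (δ - a')^2.
Order-2 pole: residue = g'(a); g'(-1/6 + (1/3)*sqrt(7)) = -(9/196)*sqrt(7), so the residue is -(9/196)*sqrt(7).
List the singular points by increasing real part (a conjugate pair: the negative imaginary part first).

Radius of convergence at 0: -1/6 + (1/3)*sqrt(7).
At -1/6 - (1/3)*sqrt(7): a pole of order 2; residue (9/196)*sqrt(7).
At -1/6 + (1/3)*sqrt(7): a pole of order 2; residue -(9/196)*sqrt(7).


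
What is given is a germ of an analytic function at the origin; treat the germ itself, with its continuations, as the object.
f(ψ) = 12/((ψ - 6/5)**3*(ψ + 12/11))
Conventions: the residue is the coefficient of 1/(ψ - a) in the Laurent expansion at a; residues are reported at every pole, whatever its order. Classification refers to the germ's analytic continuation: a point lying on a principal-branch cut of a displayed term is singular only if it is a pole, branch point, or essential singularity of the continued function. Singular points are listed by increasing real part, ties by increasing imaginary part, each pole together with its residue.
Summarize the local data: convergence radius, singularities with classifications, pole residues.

Denominator factor (ψ - 6/5)^3: pole of order 3 at 6/5, modulus 6/5.
Denominator factor (ψ + 12/11): pole of order 1 at -12/11, modulus 12/11.
The radius of convergence is the smallest modulus among the singular points: 12/11.
At the order-1 pole -12/11 set g(ψ) = (ψ - (-12/11))*f(ψ) = 12/(ψ - 6/5)**3.
Simple pole: residue = g(a) at a = -12/11, which is -166375/166698.
At the order-3 pole 6/5 set g(ψ) = (ψ - (6/5))^3*f(ψ) = 12/(ψ + 12/11).
Order-3 pole: residue = g''(a)/2; g''(6/5) = 166375/83349, so the residue is 166375/166698.
List the singular points by increasing real part (a conjugate pair: the negative imaginary part first).

Radius of convergence at 0: 12/11.
At -12/11: a pole of order 1; residue -166375/166698.
At 6/5: a pole of order 3; residue 166375/166698.


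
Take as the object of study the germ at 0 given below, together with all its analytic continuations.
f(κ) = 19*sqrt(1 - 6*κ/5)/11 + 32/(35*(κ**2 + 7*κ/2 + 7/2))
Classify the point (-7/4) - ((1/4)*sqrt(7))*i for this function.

The point is a pole of order 1.

The denominator factor κ**2 + 7*κ/2 + 7/2 vanishes at (-7/4) - ((1/4)*sqrt(7))*i and appears to the power 1; the numerator there equals 32/35, nonzero, and no other factor vanishes.
The branch terms are analytic at this point.
Hence a pole whose order is the multiplicity, 1.


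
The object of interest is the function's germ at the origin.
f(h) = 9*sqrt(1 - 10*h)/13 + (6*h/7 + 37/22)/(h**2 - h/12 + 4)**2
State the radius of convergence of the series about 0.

The radius of convergence is 1/10.

Denominator factor (h**2 - h/12 + 4)^2: discriminant -2303/144, complex-conjugate roots (1/24) + ((7/24)*sqrt(47))*i and (1/24) - ((7/24)*sqrt(47))*i; poles of order 2, moduli 2 and 2.
Branch term (9/13)*sqrt(1 - h/(1/10)): its argument vanishes at h = 1/10, a square-root branch point, modulus 1/10.
The radius of convergence is the smallest modulus among the singular points: 1/10.


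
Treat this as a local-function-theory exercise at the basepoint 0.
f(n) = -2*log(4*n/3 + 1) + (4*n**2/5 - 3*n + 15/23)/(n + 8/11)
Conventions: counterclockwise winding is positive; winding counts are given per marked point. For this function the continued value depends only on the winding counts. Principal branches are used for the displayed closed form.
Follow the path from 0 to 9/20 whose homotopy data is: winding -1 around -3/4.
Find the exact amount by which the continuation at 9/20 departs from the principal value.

Continued minus principal equals (4)*pi*i.

The rational part is single-valued and drops out of the difference; each branch term changes only by its own monodromy.
(-2)*log(1 - n/(-3/4)): each positive loop around -3/4 adds 2*pi*i to the log, so winding -1 contributes (-2)*(-1)*2*pi*i = (4)*pi*i.
Summing the contributions at n = 9/20 gives (4)*pi*i.


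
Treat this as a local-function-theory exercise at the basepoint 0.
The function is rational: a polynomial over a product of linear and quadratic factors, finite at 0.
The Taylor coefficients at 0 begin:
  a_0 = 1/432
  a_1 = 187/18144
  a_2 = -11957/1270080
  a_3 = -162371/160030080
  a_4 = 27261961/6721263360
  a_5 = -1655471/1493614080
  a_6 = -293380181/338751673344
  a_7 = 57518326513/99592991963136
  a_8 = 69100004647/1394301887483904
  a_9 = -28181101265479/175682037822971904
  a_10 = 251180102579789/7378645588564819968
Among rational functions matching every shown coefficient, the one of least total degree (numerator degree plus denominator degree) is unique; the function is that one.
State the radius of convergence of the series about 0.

The radius of convergence is 2.

No rational of total degree below 9 reproduces all 11 coefficients; solving the [2/7] Pade equations on them gives f(u) = (14*u**2/5 - 14*u/3 - 1)/((u - 2)*(u**2 + 10*u/7 + 6)**3), whose expansion matches every shown term.
Denominator factor (u - 2): pole of order 1 at 2, modulus 2.
Denominator factor (u**2 + 10*u/7 + 6)^3: discriminant -1076/49, complex-conjugate roots (-5/7) + ((1/7)*sqrt(269))*i and (-5/7) - ((1/7)*sqrt(269))*i; poles of order 3, moduli sqrt(6) and sqrt(6).
The radius of convergence is the smallest modulus among the singular points: 2.


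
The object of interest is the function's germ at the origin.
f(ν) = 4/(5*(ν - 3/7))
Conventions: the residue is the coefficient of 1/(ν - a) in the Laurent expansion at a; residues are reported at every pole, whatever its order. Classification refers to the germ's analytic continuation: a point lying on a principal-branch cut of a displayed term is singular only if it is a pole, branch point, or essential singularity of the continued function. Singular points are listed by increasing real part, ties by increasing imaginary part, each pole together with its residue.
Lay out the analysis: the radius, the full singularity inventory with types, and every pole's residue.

Radius of convergence at 0: 3/7.
At 3/7: a pole of order 1; residue 4/5.

Denominator factor (ν - 3/7): pole of order 1 at 3/7, modulus 3/7.
The radius of convergence is the smallest modulus among the singular points: 3/7.
At the order-1 pole 3/7 set g(ν) = (ν - (3/7))*f(ν) = 4/5.
Simple pole: residue = g(a) at a = 3/7, which is 4/5.


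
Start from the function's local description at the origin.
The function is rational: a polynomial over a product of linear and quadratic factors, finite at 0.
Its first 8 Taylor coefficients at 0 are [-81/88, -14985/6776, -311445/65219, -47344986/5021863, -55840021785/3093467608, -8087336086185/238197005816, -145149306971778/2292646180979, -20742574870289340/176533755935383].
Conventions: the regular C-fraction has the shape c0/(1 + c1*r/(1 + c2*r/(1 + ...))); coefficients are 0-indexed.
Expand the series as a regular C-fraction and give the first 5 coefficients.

Taylor coefficients (read off): a_0 = -81/88, a_1 = -14985/6776, a_2 = -311445/65219, a_3 = -47344986/5021863, a_4 = -55840021785/3093467608.
c0 = a_0 = -81/88. Peel one level at a time: if S = 1 + c*r/S' with S'(0) = 1, then c is the r-coefficient of S and S' = c*r/(S - 1).
S_1 = c0/f = 1 + (-185/77)*r + (45/77)*r^2 + ...; c1 = -185/77.
S_2 = c1*r/(S_1 - 1) = 1 + (9/37)*r + (2736/6845)*r^2 + ...; c2 = 9/37.
S_3 = c2*r/(S_2 - 1) = 1 + (-304/185)*r + (49/25)*r^2 + ...; c3 = -304/185.
S_4 = c3*r/(S_3 - 1) = 1 + (1813/1520)*r + ...; c4 = 1813/1520.

The regular C-fraction coefficients are [-81/88, -185/77, 9/37, -304/185, 1813/1520].
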